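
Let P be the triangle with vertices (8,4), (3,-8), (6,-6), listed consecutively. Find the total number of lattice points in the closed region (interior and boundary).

16

By the shoelace formula, twice the signed area is |(8·(-8) − 3·4) + (3·(-6) − 6·(-8)) + (6·4 − 8·(-6))| = 26, so the area is 13.
Along each edge there are gcd(|Δx|,|Δy|)+1 lattice points, so counting each shared vertex once the boundary has gcd(5,12) + gcd(3,2) + gcd(2,10) = 1+1+2 = 4.
Pick's theorem gives I = A − B/2 + 1 = 13 − 4/2 + 1 = 12, so the closed region contains I + B = 12 + 4 = 16 lattice points.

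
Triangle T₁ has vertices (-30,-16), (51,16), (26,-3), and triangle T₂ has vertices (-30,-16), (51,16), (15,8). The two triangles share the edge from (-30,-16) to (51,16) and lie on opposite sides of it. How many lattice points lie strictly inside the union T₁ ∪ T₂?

618

The union is the simple quadrilateral with vertices (-30,-16), (26,-3), (51,16), (15,8) in order.
Using the shoelace formula, 2A = |[(-30)·(-3) − 26·(-16)] + [26·16 − 51·(-3)] + [51·8 − 15·16] + [15·(-16) − (-30)·8]| = 1243, so the area is 1243/2.
The number of boundary lattice points is Σ gcd(|Δx|,|Δy|) = gcd(56,13) + gcd(25,19) + gcd(36,8) + gcd(45,24) = 1+1+4+3 = 9.
By Pick's theorem I = A − B/2 + 1 = 1243/2 − 9/2 + 1 = 618.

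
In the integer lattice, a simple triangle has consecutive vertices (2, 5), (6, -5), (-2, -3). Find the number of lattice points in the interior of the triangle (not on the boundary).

33

By the shoelace formula, twice the signed area is |(2·(-5) − 6·5) + (6·(-3) − (-2)·(-5)) + ((-2)·5 − 2·(-3))| = 72, so the area is 36.
Along each edge there are gcd(|Δx|,|Δy|)+1 lattice points, so counting each shared vertex once the boundary has gcd(4,10) + gcd(8,2) + gcd(4,8) = 2+2+4 = 8.
Pick's theorem gives I = A − B/2 + 1 = 36 − 8/2 + 1 = 33.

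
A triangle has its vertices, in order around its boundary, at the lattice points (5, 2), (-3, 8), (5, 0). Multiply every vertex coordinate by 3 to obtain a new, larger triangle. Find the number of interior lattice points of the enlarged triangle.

55

Using the shoelace formula, 2A = |[5·8 − (-3)·2] + [(-3)·0 − 5·8] + [5·2 − 5·0]| = 16, so the area is 8.
Summing gcd(|Δx|,|Δy|) over the edges gives the boundary count: gcd(8,6) + gcd(8,8) + gcd(0,2) = 2+8+2 = 12.
Scaling by 3 multiplies the area by 3² = 9 (so the new area is 72) and multiplies the boundary lattice-point count by 3, giving 36.
By Pick's theorem, the interior count of the dilated polygon is 72 − 36/2 + 1 = 55.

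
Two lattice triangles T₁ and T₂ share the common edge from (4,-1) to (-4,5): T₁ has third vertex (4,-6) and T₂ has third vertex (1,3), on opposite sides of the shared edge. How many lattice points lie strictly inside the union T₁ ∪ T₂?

The union is the simple quadrilateral with vertices (4,-1), (4,-6), (-4,5), (1,3) in order.
The shoelace formula gives twice the area as |(4·(-6) − 4·(-1)) + (4·5 − (-4)·(-6)) + ((-4)·3 − 1·5) + (1·(-1) − 4·3)| = 54, so the area is 27.
The number of boundary lattice points is Σ gcd(|Δx|,|Δy|) = gcd(0,5) + gcd(8,11) + gcd(5,2) + gcd(3,4) = 5+1+1+1 = 8.
By Pick's theorem I = A − B/2 + 1 = 27 − 8/2 + 1 = 24.

24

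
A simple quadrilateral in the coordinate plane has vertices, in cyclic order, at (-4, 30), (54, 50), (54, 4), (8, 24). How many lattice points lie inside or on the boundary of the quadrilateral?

1381

The shoelace formula gives twice the area as |((-4)·50 − 54·30) + (54·4 − 54·50) + (54·24 − 8·4) + (8·30 − (-4)·24)| = 2704, so the area is 1352.
Along each edge there are gcd(|Δx|,|Δy|)+1 lattice points, so counting each shared vertex once the boundary has gcd(58,20) + gcd(0,46) + gcd(46,20) + gcd(12,6) = 2+46+2+6 = 56.
Pick's theorem gives I = A − B/2 + 1 = 1352 − 56/2 + 1 = 1325, so the closed region contains I + B = 1325 + 56 = 1381 lattice points.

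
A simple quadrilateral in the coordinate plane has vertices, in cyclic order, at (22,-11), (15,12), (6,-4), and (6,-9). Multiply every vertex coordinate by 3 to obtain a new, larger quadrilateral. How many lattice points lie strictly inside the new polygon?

Using the shoelace formula, 2A = |(22·12 − 15·(-11)) + (15·(-4) − 6·12) + (6·(-9) − 6·(-4)) + (6·(-11) − 22·(-9))| = 399, so the area is 199.5.
Summing gcd(|Δx|,|Δy|) over the edges gives the boundary count: gcd(7,23) + gcd(9,16) + gcd(0,5) + gcd(16,2) = 1+1+5+2 = 9.
Scaling by 3 multiplies the area by 3² = 9 (so the new area is 1795.5) and multiplies the boundary lattice-point count by 3, giving 27.
By Pick's theorem, the interior count of the dilated polygon is 1795.5 − 27/2 + 1 = 1783.

1783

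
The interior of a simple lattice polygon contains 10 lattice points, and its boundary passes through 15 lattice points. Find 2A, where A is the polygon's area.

33

Pick's theorem states A = I + B/2 − 1, so A = 10 + 15/2 − 1 = 33/2.
Hence 2A = 33.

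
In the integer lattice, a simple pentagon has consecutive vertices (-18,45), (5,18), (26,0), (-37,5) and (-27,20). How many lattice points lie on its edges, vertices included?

Summing gcd(|Δx|,|Δy|) over the edges gives the boundary count: gcd(23,27) + gcd(21,18) + gcd(63,5) + gcd(10,15) + gcd(9,25) = 1+3+1+5+1 = 11.

11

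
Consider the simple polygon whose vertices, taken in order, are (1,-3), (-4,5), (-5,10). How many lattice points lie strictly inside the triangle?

8

The shoelace formula gives twice the area as |(1·5 − (-4)·(-3)) + ((-4)·10 − (-5)·5) + ((-5)·(-3) − 1·10)| = 17, so the area is 8.5.
Along each edge there are gcd(|Δx|,|Δy|)+1 lattice points, so counting each shared vertex once the boundary has gcd(5,8) + gcd(1,5) + gcd(6,13) = 1+1+1 = 3.
Pick's theorem gives I = A − B/2 + 1 = 8.5 − 3/2 + 1 = 8.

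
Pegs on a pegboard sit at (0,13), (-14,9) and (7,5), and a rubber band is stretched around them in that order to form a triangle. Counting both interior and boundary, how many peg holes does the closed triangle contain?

Using the shoelace formula, 2A = |(0·9 − (-14)·13) + ((-14)·5 − 7·9) + (7·13 − 0·5)| = 140, so the area is 70.
The number of boundary lattice points is Σ gcd(|Δx|,|Δy|) = gcd(14,4) + gcd(21,4) + gcd(7,8) = 2+1+1 = 4.
Pick's theorem gives I = A − B/2 + 1 = 70 − 4/2 + 1 = 69, so the closed region contains I + B = 69 + 4 = 73 lattice points.

73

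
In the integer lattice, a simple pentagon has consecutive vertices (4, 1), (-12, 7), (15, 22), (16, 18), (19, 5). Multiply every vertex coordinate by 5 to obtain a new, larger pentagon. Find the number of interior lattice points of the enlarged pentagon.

By the shoelace formula, twice the signed area is |(4·7 − (-12)·1) + ((-12)·22 − 15·7) + (15·18 − 16·22) + (16·5 − 19·18) + (19·1 − 4·5)| = 674, so the area is 337.
Summing gcd(|Δx|,|Δy|) over the edges gives the boundary count: gcd(16,6) + gcd(27,15) + gcd(1,4) + gcd(3,13) + gcd(15,4) = 2+3+1+1+1 = 8.
Scaling by 5 multiplies the area by 5² = 25 (so the new area is 8425) and multiplies the boundary lattice-point count by 5, giving 40.
By Pick's theorem, the interior count of the dilated polygon is 8425 − 40/2 + 1 = 8406.

8406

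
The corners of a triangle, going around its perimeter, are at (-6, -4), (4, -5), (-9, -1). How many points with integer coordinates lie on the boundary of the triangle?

Summing gcd(|Δx|,|Δy|) over the edges gives the boundary count: gcd(10,1) + gcd(13,4) + gcd(3,3) = 1+1+3 = 5.

5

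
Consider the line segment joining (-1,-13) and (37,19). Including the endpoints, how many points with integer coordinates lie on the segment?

The number of lattice points on a segment between lattice points is gcd(|Δx|,|Δy|) + 1 = gcd(38,32) + 1 = 2 + 1 = 3.

3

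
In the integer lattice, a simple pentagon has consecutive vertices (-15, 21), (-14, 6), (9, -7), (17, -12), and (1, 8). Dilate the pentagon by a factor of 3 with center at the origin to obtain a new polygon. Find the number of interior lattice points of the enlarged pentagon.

The shoelace formula gives twice the area as |[(-15)·6 − (-14)·21] + [(-14)·(-7) − 9·6] + [9·(-12) − 17·(-7)] + [17·8 − 1·(-12)] + [1·21 − (-15)·8]| = 548, so the area is 274.
Summing gcd(|Δx|,|Δy|) over the edges gives the boundary count: gcd(1,15) + gcd(23,13) + gcd(8,5) + gcd(16,20) + gcd(16,13) = 1+1+1+4+1 = 8.
Scaling by 3 multiplies the area by 3² = 9 (so the new area is 2466) and multiplies the boundary lattice-point count by 3, giving 24.
By Pick's theorem, the interior count of the dilated polygon is 2466 − 24/2 + 1 = 2455.

2455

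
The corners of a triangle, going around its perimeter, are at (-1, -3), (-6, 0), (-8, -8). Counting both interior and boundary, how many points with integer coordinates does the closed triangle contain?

Using the shoelace formula, 2A = |[(-1)·0 − (-6)·(-3)] + [(-6)·(-8) − (-8)·0] + [(-8)·(-3) − (-1)·(-8)]| = 46, so the area is 23.
The number of boundary lattice points is Σ gcd(|Δx|,|Δy|) = gcd(5,3) + gcd(2,8) + gcd(7,5) = 1+2+1 = 4.
Pick's theorem gives I = A − B/2 + 1 = 23 − 4/2 + 1 = 22, so the closed region contains I + B = 22 + 4 = 26 lattice points.

26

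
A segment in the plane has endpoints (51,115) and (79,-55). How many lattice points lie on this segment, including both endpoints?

3

The number of lattice points on a segment between lattice points is gcd(|Δx|,|Δy|) + 1 = gcd(28,170) + 1 = 2 + 1 = 3.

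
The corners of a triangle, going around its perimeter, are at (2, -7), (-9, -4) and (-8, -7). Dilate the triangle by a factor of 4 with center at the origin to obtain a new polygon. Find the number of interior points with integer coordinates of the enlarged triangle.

217

By the shoelace formula, twice the signed area is |(2·(-4) − (-9)·(-7)) + ((-9)·(-7) − (-8)·(-4)) + ((-8)·(-7) − 2·(-7))| = 30, so the area is 15.
Along each edge there are gcd(|Δx|,|Δy|)+1 lattice points, so counting each shared vertex once the boundary has gcd(11,3) + gcd(1,3) + gcd(10,0) = 1+1+10 = 12.
Scaling by 4 multiplies the area by 4² = 16 (so the new area is 240) and multiplies the boundary lattice-point count by 4, giving 48.
By Pick's theorem, the interior count of the dilated polygon is 240 − 48/2 + 1 = 217.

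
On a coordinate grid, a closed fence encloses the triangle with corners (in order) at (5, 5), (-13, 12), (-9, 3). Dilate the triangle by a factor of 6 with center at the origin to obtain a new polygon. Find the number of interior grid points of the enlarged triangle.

2401

By the shoelace formula, twice the signed area is |[5·12 − (-13)·5] + [(-13)·3 − (-9)·12] + [(-9)·5 − 5·3]| = 134, so the area is 67.
The number of boundary lattice points is Σ gcd(|Δx|,|Δy|) = gcd(18,7) + gcd(4,9) + gcd(14,2) = 1+1+2 = 4.
Scaling by 6 multiplies the area by 6² = 36 (so the new area is 2412) and multiplies the boundary lattice-point count by 6, giving 24.
By Pick's theorem, the interior count of the dilated polygon is 2412 − 24/2 + 1 = 2401.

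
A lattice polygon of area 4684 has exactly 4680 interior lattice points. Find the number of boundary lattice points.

Pick's theorem gives A = I + B/2 − 1, so B = 2(A − I + 1) = 2(4684 − 4680 + 1) = 10.

10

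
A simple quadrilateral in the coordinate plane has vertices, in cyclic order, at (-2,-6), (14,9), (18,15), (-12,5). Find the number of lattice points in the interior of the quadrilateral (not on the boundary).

Using the shoelace formula, 2A = |((-2)·9 − 14·(-6)) + (14·15 − 18·9) + (18·5 − (-12)·15) + ((-12)·(-6) − (-2)·5)| = 466, so the area is 233.
The number of boundary lattice points is Σ gcd(|Δx|,|Δy|) = gcd(16,15) + gcd(4,6) + gcd(30,10) + gcd(10,11) = 1+2+10+1 = 14.
Pick's theorem gives I = A − B/2 + 1 = 233 − 14/2 + 1 = 227.

227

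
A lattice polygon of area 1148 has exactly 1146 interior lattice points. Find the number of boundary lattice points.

6

Pick's theorem gives A = I + B/2 − 1, so B = 2(A − I + 1) = 2(1148 − 1146 + 1) = 6.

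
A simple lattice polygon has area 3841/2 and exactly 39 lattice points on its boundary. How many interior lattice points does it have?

1902

From Pick's theorem, I = A − B/2 + 1 = 3841/2 − 39/2 + 1 = 1902.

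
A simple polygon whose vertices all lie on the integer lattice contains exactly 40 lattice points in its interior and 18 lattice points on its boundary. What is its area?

48

By Pick's theorem, A = I + B/2 − 1 = 40 + 18/2 − 1 = 48.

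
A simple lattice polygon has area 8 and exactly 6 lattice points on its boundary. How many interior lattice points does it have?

From Pick's theorem, I = A − B/2 + 1 = 8 − 6/2 + 1 = 6.

6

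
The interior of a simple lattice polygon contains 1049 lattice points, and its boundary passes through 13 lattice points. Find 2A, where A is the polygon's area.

Pick's theorem states A = I + B/2 − 1, so A = 1049 + 13/2 − 1 = 2109/2.
Hence 2A = 2109.

2109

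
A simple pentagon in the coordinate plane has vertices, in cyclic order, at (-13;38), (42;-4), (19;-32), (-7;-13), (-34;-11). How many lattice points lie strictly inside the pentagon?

Using the shoelace formula, 2A = |[(-13)·(-4) − 42·38] + [42·(-32) − 19·(-4)] + [19·(-13) − (-7)·(-32)] + [(-7)·(-11) − (-34)·(-13)] + [(-34)·38 − (-13)·(-11)]| = 5083, so the area is 2541.5.
Along each edge there are gcd(|Δx|,|Δy|)+1 lattice points, so counting each shared vertex once the boundary has gcd(55,42) + gcd(23,28) + gcd(26,19) + gcd(27,2) + gcd(21,49) = 1+1+1+1+7 = 11.
Pick's theorem gives I = A − B/2 + 1 = 2541.5 − 11/2 + 1 = 2537.

2537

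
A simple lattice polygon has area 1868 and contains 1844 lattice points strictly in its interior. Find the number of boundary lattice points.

50

Pick's theorem gives A = I + B/2 − 1, so B = 2(A − I + 1) = 2(1868 − 1844 + 1) = 50.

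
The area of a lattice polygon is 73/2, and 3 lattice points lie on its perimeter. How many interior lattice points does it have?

From Pick's theorem, I = A − B/2 + 1 = 73/2 − 3/2 + 1 = 36.

36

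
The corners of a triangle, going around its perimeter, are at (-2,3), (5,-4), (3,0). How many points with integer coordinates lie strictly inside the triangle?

3

The shoelace formula gives twice the area as |[(-2)·(-4) − 5·3] + [5·0 − 3·(-4)] + [3·3 − (-2)·0]| = 14, so the area is 7.
Along each edge there are gcd(|Δx|,|Δy|)+1 lattice points, so counting each shared vertex once the boundary has gcd(7,7) + gcd(2,4) + gcd(5,3) = 7+2+1 = 10.
By Pick's theorem A = I + B/2 − 1, so I = 7 − 10/2 + 1 = 3.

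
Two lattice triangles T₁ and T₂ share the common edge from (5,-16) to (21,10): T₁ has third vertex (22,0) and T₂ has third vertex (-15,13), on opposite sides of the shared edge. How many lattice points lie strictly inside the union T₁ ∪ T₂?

583

The union is the simple quadrilateral with vertices (5,-16), (22,0), (21,10), (-15,13) in order.
The shoelace formula gives twice the area as |(5·0 − 22·(-16)) + (22·10 − 21·0) + (21·13 − (-15)·10) + ((-15)·(-16) − 5·13)| = 1170, so the area is 585.
The number of boundary lattice points is Σ gcd(|Δx|,|Δy|) = gcd(17,16) + gcd(1,10) + gcd(36,3) + gcd(20,29) = 1+1+3+1 = 6.
By Pick's theorem I = A − B/2 + 1 = 585 − 6/2 + 1 = 583.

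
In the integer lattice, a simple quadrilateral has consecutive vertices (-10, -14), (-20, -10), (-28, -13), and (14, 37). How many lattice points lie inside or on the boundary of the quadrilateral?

The shoelace formula gives twice the area as |((-10)·(-10) − (-20)·(-14)) + ((-20)·(-13) − (-28)·(-10)) + ((-28)·37 − 14·(-13)) + (14·(-14) − (-10)·37)| = 880, so the area is 440.
Along each edge there are gcd(|Δx|,|Δy|)+1 lattice points, so counting each shared vertex once the boundary has gcd(10,4) + gcd(8,3) + gcd(42,50) + gcd(24,51) = 2+1+2+3 = 8.
Pick's theorem gives I = A − B/2 + 1 = 440 − 8/2 + 1 = 437, so the closed region contains I + B = 437 + 8 = 445 lattice points.

445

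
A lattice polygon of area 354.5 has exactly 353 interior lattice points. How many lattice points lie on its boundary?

5

Pick's theorem gives A = I + B/2 − 1, so B = 2(A − I + 1) = 2(354.5 − 353 + 1) = 5.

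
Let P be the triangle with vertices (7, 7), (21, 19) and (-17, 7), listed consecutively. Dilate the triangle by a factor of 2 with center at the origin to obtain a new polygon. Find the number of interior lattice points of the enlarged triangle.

549

The shoelace formula gives twice the area as |[7·19 − 21·7] + [21·7 − (-17)·19] + [(-17)·7 − 7·7]| = 288, so the area is 144.
Summing gcd(|Δx|,|Δy|) over the edges gives the boundary count: gcd(14,12) + gcd(38,12) + gcd(24,0) = 2+2+24 = 28.
Scaling by 2 multiplies the area by 2² = 4 (so the new area is 576) and multiplies the boundary lattice-point count by 2, giving 56.
By Pick's theorem, the interior count of the dilated polygon is 576 − 56/2 + 1 = 549.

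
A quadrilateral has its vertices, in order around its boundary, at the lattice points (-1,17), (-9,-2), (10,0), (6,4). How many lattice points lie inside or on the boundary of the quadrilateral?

Using the shoelace formula, 2A = |[(-1)·(-2) − (-9)·17] + [(-9)·0 − 10·(-2)] + [10·4 − 6·0] + [6·17 − (-1)·4]| = 321, so the area is 321/2.
The number of boundary lattice points is Σ gcd(|Δx|,|Δy|) = gcd(8,19) + gcd(19,2) + gcd(4,4) + gcd(7,13) = 1+1+4+1 = 7.
Pick's theorem gives I = A − B/2 + 1 = 321/2 − 7/2 + 1 = 158, so the closed region contains I + B = 158 + 7 = 165 lattice points.

165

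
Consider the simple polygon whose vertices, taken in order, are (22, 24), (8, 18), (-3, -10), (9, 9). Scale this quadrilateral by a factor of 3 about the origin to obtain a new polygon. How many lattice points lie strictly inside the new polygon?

Using the shoelace formula, 2A = |[22·18 − 8·24] + [8·(-10) − (-3)·18] + [(-3)·9 − 9·(-10)] + [9·24 − 22·9]| = 259, so the area is 129.5.
The number of boundary lattice points is Σ gcd(|Δx|,|Δy|) = gcd(14,6) + gcd(11,28) + gcd(12,19) + gcd(13,15) = 2+1+1+1 = 5.
Scaling by 3 multiplies the area by 3² = 9 (so the new area is 1165.5) and multiplies the boundary lattice-point count by 3, giving 15.
By Pick's theorem, the interior count of the dilated polygon is 1165.5 − 15/2 + 1 = 1159.

1159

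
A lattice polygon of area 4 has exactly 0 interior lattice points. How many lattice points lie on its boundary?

Pick's theorem gives A = I + B/2 − 1, so B = 2(A − I + 1) = 2(4 − 0 + 1) = 10.

10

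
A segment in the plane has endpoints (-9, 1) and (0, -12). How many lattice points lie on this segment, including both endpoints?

The number of lattice points on a segment between lattice points is gcd(|Δx|,|Δy|) + 1 = gcd(9,13) + 1 = 1 + 1 = 2.

2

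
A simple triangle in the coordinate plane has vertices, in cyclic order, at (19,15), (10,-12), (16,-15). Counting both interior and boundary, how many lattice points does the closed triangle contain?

By the shoelace formula, twice the signed area is |[19·(-12) − 10·15] + [10·(-15) − 16·(-12)] + [16·15 − 19·(-15)]| = 189, so the area is 94.5.
Along each edge there are gcd(|Δx|,|Δy|)+1 lattice points, so counting each shared vertex once the boundary has gcd(9,27) + gcd(6,3) + gcd(3,30) = 9+3+3 = 15.
Pick's theorem gives I = A − B/2 + 1 = 94.5 − 15/2 + 1 = 88, so the closed region contains I + B = 88 + 15 = 103 lattice points.

103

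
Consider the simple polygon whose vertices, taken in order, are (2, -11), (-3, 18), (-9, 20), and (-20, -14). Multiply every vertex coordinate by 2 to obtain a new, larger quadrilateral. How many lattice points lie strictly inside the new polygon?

1754

The shoelace formula gives twice the area as |(2·18 − (-3)·(-11)) + ((-3)·20 − (-9)·18) + ((-9)·(-14) − (-20)·20) + ((-20)·(-11) − 2·(-14))| = 879, so the area is 439.5.
The number of boundary lattice points is Σ gcd(|Δx|,|Δy|) = gcd(5,29) + gcd(6,2) + gcd(11,34) + gcd(22,3) = 1+2+1+1 = 5.
Scaling by 2 multiplies the area by 2² = 4 (so the new area is 1758) and multiplies the boundary lattice-point count by 2, giving 10.
By Pick's theorem, the interior count of the dilated polygon is 1758 − 10/2 + 1 = 1754.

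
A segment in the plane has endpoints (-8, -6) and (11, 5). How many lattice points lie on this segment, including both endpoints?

The number of lattice points on a segment between lattice points is gcd(|Δx|,|Δy|) + 1 = gcd(19,11) + 1 = 1 + 1 = 2.

2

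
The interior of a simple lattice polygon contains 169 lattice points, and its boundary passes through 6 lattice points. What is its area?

171

By Pick's theorem, A = I + B/2 − 1 = 169 + 6/2 − 1 = 171.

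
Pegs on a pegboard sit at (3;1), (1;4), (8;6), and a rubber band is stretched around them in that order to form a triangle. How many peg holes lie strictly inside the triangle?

By the shoelace formula, twice the signed area is |[3·4 − 1·1] + [1·6 − 8·4] + [8·1 − 3·6]| = 25, so the area is 12.5.
Along each edge there are gcd(|Δx|,|Δy|)+1 lattice points, so counting each shared vertex once the boundary has gcd(2,3) + gcd(7,2) + gcd(5,5) = 1+1+5 = 7.
By Pick's theorem A = I + B/2 − 1, so I = 12.5 − 7/2 + 1 = 10.

10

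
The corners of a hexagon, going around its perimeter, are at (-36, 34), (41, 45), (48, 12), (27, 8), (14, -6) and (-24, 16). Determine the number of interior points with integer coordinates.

2518

By the shoelace formula, twice the signed area is |[(-36)·45 − 41·34] + [41·12 − 48·45] + [48·8 − 27·12] + [27·(-6) − 14·8] + [14·16 − (-24)·(-6)] + [(-24)·34 − (-36)·16]| = 5056, so the area is 2528.
Summing gcd(|Δx|,|Δy|) over the edges gives the boundary count: gcd(77,11) + gcd(7,33) + gcd(21,4) + gcd(13,14) + gcd(38,22) + gcd(12,18) = 11+1+1+1+2+6 = 22.
By Pick's theorem A = I + B/2 − 1, so I = 2528 − 22/2 + 1 = 2518.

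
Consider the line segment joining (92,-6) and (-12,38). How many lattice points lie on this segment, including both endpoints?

The number of lattice points on a segment between lattice points is gcd(|Δx|,|Δy|) + 1 = gcd(104,44) + 1 = 4 + 1 = 5.

5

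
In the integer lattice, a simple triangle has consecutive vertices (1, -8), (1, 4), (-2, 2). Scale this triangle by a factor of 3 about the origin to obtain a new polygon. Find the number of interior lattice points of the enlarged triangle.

142

By the shoelace formula, twice the signed area is |[1·4 − 1·(-8)] + [1·2 − (-2)·4] + [(-2)·(-8) − 1·2]| = 36, so the area is 18.
Summing gcd(|Δx|,|Δy|) over the edges gives the boundary count: gcd(0,12) + gcd(3,2) + gcd(3,10) = 12+1+1 = 14.
Scaling by 3 multiplies the area by 3² = 9 (so the new area is 162) and multiplies the boundary lattice-point count by 3, giving 42.
By Pick's theorem, the interior count of the dilated polygon is 162 − 42/2 + 1 = 142.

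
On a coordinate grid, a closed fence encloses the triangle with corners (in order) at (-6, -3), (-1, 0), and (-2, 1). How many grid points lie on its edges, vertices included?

6

The number of boundary lattice points is Σ gcd(|Δx|,|Δy|) = gcd(5,3) + gcd(1,1) + gcd(4,4) = 1+1+4 = 6.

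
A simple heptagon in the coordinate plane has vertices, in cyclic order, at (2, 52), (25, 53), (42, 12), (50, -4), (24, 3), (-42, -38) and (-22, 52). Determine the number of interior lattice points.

4326

The shoelace formula gives twice the area as |(2·53 − 25·52) + (25·12 − 42·53) + (42·(-4) − 50·12) + (50·3 − 24·(-4)) + (24·(-38) − (-42)·3) + ((-42)·52 − (-22)·(-38)) + ((-22)·52 − 2·52)| = 8696, so the area is 4348.
The number of boundary lattice points is Σ gcd(|Δx|,|Δy|) = gcd(23,1) + gcd(17,41) + gcd(8,16) + gcd(26,7) + gcd(66,41) + gcd(20,90) + gcd(24,0) = 1+1+8+1+1+10+24 = 46.
Pick's theorem gives I = A − B/2 + 1 = 4348 − 46/2 + 1 = 4326.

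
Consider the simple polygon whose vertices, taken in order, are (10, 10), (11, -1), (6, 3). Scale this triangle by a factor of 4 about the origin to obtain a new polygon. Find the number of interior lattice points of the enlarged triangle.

403

The shoelace formula gives twice the area as |(10·(-1) − 11·10) + (11·3 − 6·(-1)) + (6·10 − 10·3)| = 51, so the area is 51/2.
The number of boundary lattice points is Σ gcd(|Δx|,|Δy|) = gcd(1,11) + gcd(5,4) + gcd(4,7) = 1+1+1 = 3.
Scaling by 4 multiplies the area by 4² = 16 (so the new area is 408) and multiplies the boundary lattice-point count by 4, giving 12.
By Pick's theorem, the interior count of the dilated polygon is 408 − 12/2 + 1 = 403.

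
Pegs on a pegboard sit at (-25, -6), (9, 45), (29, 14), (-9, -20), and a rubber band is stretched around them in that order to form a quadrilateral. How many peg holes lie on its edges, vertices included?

Along each edge there are gcd(|Δx|,|Δy|)+1 lattice points, so counting each shared vertex once the boundary has gcd(34,51) + gcd(20,31) + gcd(38,34) + gcd(16,14) = 17+1+2+2 = 22.

22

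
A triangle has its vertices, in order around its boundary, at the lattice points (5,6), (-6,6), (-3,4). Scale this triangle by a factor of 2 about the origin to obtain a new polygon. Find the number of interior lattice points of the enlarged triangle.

31

The shoelace formula gives twice the area as |(5·6 − (-6)·6) + ((-6)·4 − (-3)·6) + ((-3)·6 − 5·4)| = 22, so the area is 11.
Along each edge there are gcd(|Δx|,|Δy|)+1 lattice points, so counting each shared vertex once the boundary has gcd(11,0) + gcd(3,2) + gcd(8,2) = 11+1+2 = 14.
Scaling by 2 multiplies the area by 2² = 4 (so the new area is 44) and multiplies the boundary lattice-point count by 2, giving 28.
By Pick's theorem, the interior count of the dilated polygon is 44 − 28/2 + 1 = 31.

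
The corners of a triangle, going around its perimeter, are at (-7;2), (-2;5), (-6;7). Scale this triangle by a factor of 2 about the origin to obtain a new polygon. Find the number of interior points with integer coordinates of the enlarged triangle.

Using the shoelace formula, 2A = |((-7)·5 − (-2)·2) + ((-2)·7 − (-6)·5) + ((-6)·2 − (-7)·7)| = 22, so the area is 11.
The number of boundary lattice points is Σ gcd(|Δx|,|Δy|) = gcd(5,3) + gcd(4,2) + gcd(1,5) = 1+2+1 = 4.
Scaling by 2 multiplies the area by 2² = 4 (so the new area is 44) and multiplies the boundary lattice-point count by 2, giving 8.
By Pick's theorem, the interior count of the dilated polygon is 44 − 8/2 + 1 = 41.

41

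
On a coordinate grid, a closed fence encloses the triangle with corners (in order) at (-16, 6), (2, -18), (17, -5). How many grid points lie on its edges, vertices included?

Summing gcd(|Δx|,|Δy|) over the edges gives the boundary count: gcd(18,24) + gcd(15,13) + gcd(33,11) = 6+1+11 = 18.

18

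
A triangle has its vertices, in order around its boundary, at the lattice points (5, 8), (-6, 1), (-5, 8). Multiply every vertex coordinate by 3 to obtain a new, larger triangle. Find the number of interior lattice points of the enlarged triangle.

Using the shoelace formula, 2A = |[5·1 − (-6)·8] + [(-6)·8 − (-5)·1] + [(-5)·8 − 5·8]| = 70, so the area is 35.
Along each edge there are gcd(|Δx|,|Δy|)+1 lattice points, so counting each shared vertex once the boundary has gcd(11,7) + gcd(1,7) + gcd(10,0) = 1+1+10 = 12.
Scaling by 3 multiplies the area by 3² = 9 (so the new area is 315) and multiplies the boundary lattice-point count by 3, giving 36.
By Pick's theorem, the interior count of the dilated polygon is 315 − 36/2 + 1 = 298.

298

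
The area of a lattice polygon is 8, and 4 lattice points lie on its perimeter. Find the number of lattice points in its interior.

From Pick's theorem, I = A − B/2 + 1 = 8 − 4/2 + 1 = 7.

7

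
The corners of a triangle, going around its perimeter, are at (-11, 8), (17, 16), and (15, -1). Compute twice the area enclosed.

460

The shoelace formula gives twice the area as |[(-11)·16 − 17·8] + [17·(-1) − 15·16] + [15·8 − (-11)·(-1)]| = 460, so the area is 230.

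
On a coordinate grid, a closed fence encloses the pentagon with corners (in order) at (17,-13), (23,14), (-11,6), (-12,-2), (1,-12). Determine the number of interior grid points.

By the shoelace formula, twice the signed area is |[17·14 − 23·(-13)] + [23·6 − (-11)·14] + [(-11)·(-2) − (-12)·6] + [(-12)·(-12) − 1·(-2)] + [1·(-13) − 17·(-12)]| = 1260, so the area is 630.
Along each edge there are gcd(|Δx|,|Δy|)+1 lattice points, so counting each shared vertex once the boundary has gcd(6,27) + gcd(34,8) + gcd(1,8) + gcd(13,10) + gcd(16,1) = 3+2+1+1+1 = 8.
Pick's theorem gives I = A − B/2 + 1 = 630 − 8/2 + 1 = 627.

627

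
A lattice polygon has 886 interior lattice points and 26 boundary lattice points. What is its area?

By Pick's theorem, A = I + B/2 − 1 = 886 + 26/2 − 1 = 898.

898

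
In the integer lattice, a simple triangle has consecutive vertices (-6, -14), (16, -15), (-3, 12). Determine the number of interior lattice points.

287

The shoelace formula gives twice the area as |[(-6)·(-15) − 16·(-14)] + [16·12 − (-3)·(-15)] + [(-3)·(-14) − (-6)·12]| = 575, so the area is 287.5.
Along each edge there are gcd(|Δx|,|Δy|)+1 lattice points, so counting each shared vertex once the boundary has gcd(22,1) + gcd(19,27) + gcd(3,26) = 1+1+1 = 3.
Pick's theorem gives I = A − B/2 + 1 = 287.5 − 3/2 + 1 = 287.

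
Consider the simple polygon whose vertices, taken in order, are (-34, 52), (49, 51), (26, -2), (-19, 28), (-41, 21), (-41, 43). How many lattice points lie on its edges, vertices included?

41

The number of boundary lattice points is Σ gcd(|Δx|,|Δy|) = gcd(83,1) + gcd(23,53) + gcd(45,30) + gcd(22,7) + gcd(0,22) + gcd(7,9) = 1+1+15+1+22+1 = 41.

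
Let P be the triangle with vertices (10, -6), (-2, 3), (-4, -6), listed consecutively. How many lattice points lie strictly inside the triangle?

55

By the shoelace formula, twice the signed area is |[10·3 − (-2)·(-6)] + [(-2)·(-6) − (-4)·3] + [(-4)·(-6) − 10·(-6)]| = 126, so the area is 63.
Summing gcd(|Δx|,|Δy|) over the edges gives the boundary count: gcd(12,9) + gcd(2,9) + gcd(14,0) = 3+1+14 = 18.
Pick's theorem gives I = A − B/2 + 1 = 63 − 18/2 + 1 = 55.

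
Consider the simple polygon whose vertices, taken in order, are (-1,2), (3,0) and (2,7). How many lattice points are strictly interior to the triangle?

Using the shoelace formula, 2A = |((-1)·0 − 3·2) + (3·7 − 2·0) + (2·2 − (-1)·7)| = 26, so the area is 13.
Along each edge there are gcd(|Δx|,|Δy|)+1 lattice points, so counting each shared vertex once the boundary has gcd(4,2) + gcd(1,7) + gcd(3,5) = 2+1+1 = 4.
Pick's theorem gives I = A − B/2 + 1 = 13 − 4/2 + 1 = 12.

12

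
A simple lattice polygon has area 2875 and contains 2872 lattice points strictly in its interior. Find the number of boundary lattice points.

8

Pick's theorem gives A = I + B/2 − 1, so B = 2(A − I + 1) = 2(2875 − 2872 + 1) = 8.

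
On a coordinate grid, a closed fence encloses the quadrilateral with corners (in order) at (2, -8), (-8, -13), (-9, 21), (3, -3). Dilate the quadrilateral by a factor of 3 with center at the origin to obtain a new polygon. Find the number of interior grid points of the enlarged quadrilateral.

The shoelace formula gives twice the area as |(2·(-13) − (-8)·(-8)) + ((-8)·21 − (-9)·(-13)) + ((-9)·(-3) − 3·21) + (3·(-8) − 2·(-3))| = 429, so the area is 429/2.
Along each edge there are gcd(|Δx|,|Δy|)+1 lattice points, so counting each shared vertex once the boundary has gcd(10,5) + gcd(1,34) + gcd(12,24) + gcd(1,5) = 5+1+12+1 = 19.
Scaling by 3 multiplies the area by 3² = 9 (so the new area is 3861/2) and multiplies the boundary lattice-point count by 3, giving 57.
By Pick's theorem, the interior count of the dilated polygon is 3861/2 − 57/2 + 1 = 1903.

1903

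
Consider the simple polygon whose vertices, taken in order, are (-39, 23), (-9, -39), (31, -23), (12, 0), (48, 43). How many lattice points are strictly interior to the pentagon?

Using the shoelace formula, 2A = |((-39)·(-39) − (-9)·23) + ((-9)·(-23) − 31·(-39)) + (31·0 − 12·(-23)) + (12·43 − 48·0) + (48·23 − (-39)·43)| = 6717, so the area is 6717/2.
Summing gcd(|Δx|,|Δy|) over the edges gives the boundary count: gcd(30,62) + gcd(40,16) + gcd(19,23) + gcd(36,43) + gcd(87,20) = 2+8+1+1+1 = 13.
By Pick's theorem A = I + B/2 − 1, so I = 6717/2 − 13/2 + 1 = 3353.

3353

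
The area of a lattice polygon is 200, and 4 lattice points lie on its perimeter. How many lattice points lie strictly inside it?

199

Pick's theorem A = I + B/2 − 1 rearranges to I = A − B/2 + 1 = 200 − 4/2 + 1 = 199.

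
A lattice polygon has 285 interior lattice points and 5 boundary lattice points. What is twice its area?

By Pick's theorem, A = I + B/2 − 1 = 285 + 5/2 − 1 = 573/2.
Hence 2A = 573.

573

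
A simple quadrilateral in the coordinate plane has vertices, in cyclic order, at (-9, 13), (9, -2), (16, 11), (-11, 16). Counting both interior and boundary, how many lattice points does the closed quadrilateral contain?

209

By the shoelace formula, twice the signed area is |((-9)·(-2) − 9·13) + (9·11 − 16·(-2)) + (16·16 − (-11)·11) + ((-11)·13 − (-9)·16)| = 410, so the area is 205.
The number of boundary lattice points is Σ gcd(|Δx|,|Δy|) = gcd(18,15) + gcd(7,13) + gcd(27,5) + gcd(2,3) = 3+1+1+1 = 6.
Pick's theorem gives I = A − B/2 + 1 = 205 − 6/2 + 1 = 203, so the closed region contains I + B = 203 + 6 = 209 lattice points.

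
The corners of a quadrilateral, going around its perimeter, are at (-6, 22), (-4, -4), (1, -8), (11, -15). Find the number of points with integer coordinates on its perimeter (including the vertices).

Along each edge there are gcd(|Δx|,|Δy|)+1 lattice points, so counting each shared vertex once the boundary has gcd(2,26) + gcd(5,4) + gcd(10,7) + gcd(17,37) = 2+1+1+1 = 5.

5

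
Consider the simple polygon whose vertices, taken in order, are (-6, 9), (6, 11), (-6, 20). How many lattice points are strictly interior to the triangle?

59

By the shoelace formula, twice the signed area is |[(-6)·11 − 6·9] + [6·20 − (-6)·11] + [(-6)·9 − (-6)·20]| = 132, so the area is 66.
Summing gcd(|Δx|,|Δy|) over the edges gives the boundary count: gcd(12,2) + gcd(12,9) + gcd(0,11) = 2+3+11 = 16.
By Pick's theorem A = I + B/2 − 1, so I = 66 − 16/2 + 1 = 59.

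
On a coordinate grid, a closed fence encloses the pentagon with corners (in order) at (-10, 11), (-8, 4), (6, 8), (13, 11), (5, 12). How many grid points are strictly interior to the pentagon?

97

The shoelace formula gives twice the area as |((-10)·4 − (-8)·11) + ((-8)·8 − 6·4) + (6·11 − 13·8) + (13·12 − 5·11) + (5·11 − (-10)·12)| = 198, so the area is 99.
The number of boundary lattice points is Σ gcd(|Δx|,|Δy|) = gcd(2,7) + gcd(14,4) + gcd(7,3) + gcd(8,1) + gcd(15,1) = 1+2+1+1+1 = 6.
By Pick's theorem A = I + B/2 − 1, so I = 99 − 6/2 + 1 = 97.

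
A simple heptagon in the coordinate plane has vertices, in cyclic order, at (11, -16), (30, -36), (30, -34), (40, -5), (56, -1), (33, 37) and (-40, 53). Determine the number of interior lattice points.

The shoelace formula gives twice the area as |[11·(-36) − 30·(-16)] + [30·(-34) − 30·(-36)] + [30·(-5) − 40·(-34)] + [40·(-1) − 56·(-5)] + [56·37 − 33·(-1)] + [33·53 − (-40)·37] + [(-40)·(-16) − 11·53]| = 6985, so the area is 6985/2.
Along each edge there are gcd(|Δx|,|Δy|)+1 lattice points, so counting each shared vertex once the boundary has gcd(19,20) + gcd(0,2) + gcd(10,29) + gcd(16,4) + gcd(23,38) + gcd(73,16) + gcd(51,69) = 1+2+1+4+1+1+3 = 13.
Pick's theorem gives I = A − B/2 + 1 = 6985/2 − 13/2 + 1 = 3487.

3487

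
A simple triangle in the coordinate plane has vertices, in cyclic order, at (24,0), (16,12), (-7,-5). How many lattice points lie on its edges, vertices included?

The number of boundary lattice points is Σ gcd(|Δx|,|Δy|) = gcd(8,12) + gcd(23,17) + gcd(31,5) = 4+1+1 = 6.

6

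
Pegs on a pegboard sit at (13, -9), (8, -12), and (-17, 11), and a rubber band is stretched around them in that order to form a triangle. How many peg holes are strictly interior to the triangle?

Using the shoelace formula, 2A = |(13·(-12) − 8·(-9)) + (8·11 − (-17)·(-12)) + ((-17)·(-9) − 13·11)| = 190, so the area is 95.
The number of boundary lattice points is Σ gcd(|Δx|,|Δy|) = gcd(5,3) + gcd(25,23) + gcd(30,20) = 1+1+10 = 12.
Pick's theorem gives I = A − B/2 + 1 = 95 − 12/2 + 1 = 90.

90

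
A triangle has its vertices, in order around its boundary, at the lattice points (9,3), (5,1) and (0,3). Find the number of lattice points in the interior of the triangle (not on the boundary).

By the shoelace formula, twice the signed area is |(9·1 − 5·3) + (5·3 − 0·1) + (0·3 − 9·3)| = 18, so the area is 9.
Summing gcd(|Δx|,|Δy|) over the edges gives the boundary count: gcd(4,2) + gcd(5,2) + gcd(9,0) = 2+1+9 = 12.
Pick's theorem gives I = A − B/2 + 1 = 9 − 12/2 + 1 = 4.

4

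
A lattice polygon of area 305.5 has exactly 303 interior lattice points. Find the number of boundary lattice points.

Pick's theorem gives A = I + B/2 − 1, so B = 2(A − I + 1) = 2(305.5 − 303 + 1) = 7.

7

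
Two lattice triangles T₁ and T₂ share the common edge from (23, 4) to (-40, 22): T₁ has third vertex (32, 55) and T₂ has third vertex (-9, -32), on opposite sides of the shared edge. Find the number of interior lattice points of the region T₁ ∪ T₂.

The union is the simple quadrilateral with vertices (23, 4), (32, 55), (-40, 22), (-9, -32) in order.
Using the shoelace formula, 2A = |(23·55 − 32·4) + (32·22 − (-40)·55) + ((-40)·(-32) − (-9)·22) + ((-9)·4 − 23·(-32))| = 6219, so the area is 3109.5.
Summing gcd(|Δx|,|Δy|) over the edges gives the boundary count: gcd(9,51) + gcd(72,33) + gcd(31,54) + gcd(32,36) = 3+3+1+4 = 11.
By Pick's theorem I = A − B/2 + 1 = 3109.5 − 11/2 + 1 = 3105.

3105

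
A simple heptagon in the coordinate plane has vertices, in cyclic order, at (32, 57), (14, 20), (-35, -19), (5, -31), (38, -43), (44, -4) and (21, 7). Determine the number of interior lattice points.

Using the shoelace formula, 2A = |[32·20 − 14·57] + [14·(-19) − (-35)·20] + [(-35)·(-31) − 5·(-19)] + [5·(-43) − 38·(-31)] + [38·(-4) − 44·(-43)] + [44·7 − 21·(-4)] + [21·57 − 32·7]| = 5524, so the area is 2762.
Along each edge there are gcd(|Δx|,|Δy|)+1 lattice points, so counting each shared vertex once the boundary has gcd(18,37) + gcd(49,39) + gcd(40,12) + gcd(33,12) + gcd(6,39) + gcd(23,11) + gcd(11,50) = 1+1+4+3+3+1+1 = 14.
By Pick's theorem A = I + B/2 − 1, so I = 2762 − 14/2 + 1 = 2756.

2756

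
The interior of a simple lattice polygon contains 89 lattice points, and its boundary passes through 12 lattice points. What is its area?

By Pick's theorem, A = I + B/2 − 1 = 89 + 12/2 − 1 = 94.

94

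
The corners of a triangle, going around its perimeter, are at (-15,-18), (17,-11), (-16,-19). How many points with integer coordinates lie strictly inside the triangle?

The shoelace formula gives twice the area as |((-15)·(-11) − 17·(-18)) + (17·(-19) − (-16)·(-11)) + ((-16)·(-18) − (-15)·(-19))| = 25, so the area is 25/2.
Summing gcd(|Δx|,|Δy|) over the edges gives the boundary count: gcd(32,7) + gcd(33,8) + gcd(1,1) = 1+1+1 = 3.
By Pick's theorem A = I + B/2 − 1, so I = 25/2 − 3/2 + 1 = 12.

12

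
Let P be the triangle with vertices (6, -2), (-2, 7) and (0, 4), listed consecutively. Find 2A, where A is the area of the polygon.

6

Using the shoelace formula, 2A = |[6·7 − (-2)·(-2)] + [(-2)·4 − 0·7] + [0·(-2) − 6·4]| = 6, so the area is 3.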